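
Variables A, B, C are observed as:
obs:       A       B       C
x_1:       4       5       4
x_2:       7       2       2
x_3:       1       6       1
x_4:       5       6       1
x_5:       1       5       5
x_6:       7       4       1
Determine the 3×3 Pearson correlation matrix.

Step 1 — column means:
  mean(A) = (4 + 7 + 1 + 5 + 1 + 7) / 6 = 25/6 = 4.1667
  mean(B) = (5 + 2 + 6 + 6 + 5 + 4) / 6 = 28/6 = 4.6667
  mean(C) = (4 + 2 + 1 + 1 + 5 + 1) / 6 = 14/6 = 2.3333

Step 2 — sample variances and covariances s[i,j] = (1/(n-1)) · Σ_k (x_{k,i} - mean_i) · (x_{k,j} - mean_j), with n-1 = 5:
  s[A,A] = ((-0.1667)·(-0.1667) + (2.8333)·(2.8333) + (-3.1667)·(-3.1667) + (0.8333)·(0.8333) + (-3.1667)·(-3.1667) + (2.8333)·(2.8333)) / 5 = 36.8333/5 = 7.3667
  s[A,B] = ((-0.1667)·(0.3333) + (2.8333)·(-2.6667) + (-3.1667)·(1.3333) + (0.8333)·(1.3333) + (-3.1667)·(0.3333) + (2.8333)·(-0.6667)) / 5 = -13.6667/5 = -2.7333
  s[A,C] = ((-0.1667)·(1.6667) + (2.8333)·(-0.3333) + (-3.1667)·(-1.3333) + (0.8333)·(-1.3333) + (-3.1667)·(2.6667) + (2.8333)·(-1.3333)) / 5 = -10.3333/5 = -2.0667
  s[B,B] = ((0.3333)·(0.3333) + (-2.6667)·(-2.6667) + (1.3333)·(1.3333) + (1.3333)·(1.3333) + (0.3333)·(0.3333) + (-0.6667)·(-0.6667)) / 5 = 11.3333/5 = 2.2667
  s[B,C] = ((0.3333)·(1.6667) + (-2.6667)·(-0.3333) + (1.3333)·(-1.3333) + (1.3333)·(-1.3333) + (0.3333)·(2.6667) + (-0.6667)·(-1.3333)) / 5 = -0.3333/5 = -0.0667
  s[C,C] = ((1.6667)·(1.6667) + (-0.3333)·(-0.3333) + (-1.3333)·(-1.3333) + (-1.3333)·(-1.3333) + (2.6667)·(2.6667) + (-1.3333)·(-1.3333)) / 5 = 15.3333/5 = 3.0667
  Sample standard deviations s_i = √(s[i,i]):
  s(A) = √(7.3667) = 2.7142
  s(B) = √(2.2667) = 1.5055
  s(C) = √(3.0667) = 1.7512

Step 3 — r_{ij} = s_{ij} / (s_i · s_j):
  r[A,A] = 1 (diagonal).
  r[A,B] = -2.7333 / (2.7142 · 1.5055) = -2.7333 / 4.0863 = -0.6689
  r[A,C] = -2.0667 / (2.7142 · 1.7512) = -2.0667 / 4.753 = -0.4348
  r[B,B] = 1 (diagonal).
  r[B,C] = -0.0667 / (1.5055 · 1.7512) = -0.0667 / 2.6365 = -0.0253
  r[C,C] = 1 (diagonal).

R is symmetric with unit diagonal. Assembling:

R = [[1, -0.6689, -0.4348],
 [-0.6689, 1, -0.0253],
 [-0.4348, -0.0253, 1]]


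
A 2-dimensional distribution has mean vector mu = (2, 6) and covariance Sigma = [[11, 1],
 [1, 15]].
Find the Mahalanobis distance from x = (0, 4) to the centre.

Step 1 — centre the observation: (x - mu) = (-2, -2).

Step 2 — invert Sigma. det(Sigma) = 11·15 - (1)² = 164.
  Sigma^{-1} = (1/det) · [[d, -b], [-b, a]] = [[0.0915, -0.0061],
 [-0.0061, 0.0671]].

Step 3 — form the quadratic (x - mu)^T · Sigma^{-1} · (x - mu):
  Sigma^{-1} · (x - mu) = (-0.1707, -0.122).
  (x - mu)^T · [Sigma^{-1} · (x - mu)] = (-2)·(-0.1707) + (-2)·(-0.122) = 0.5854.

Step 4 — take square root: d = √(0.5854) ≈ 0.7651.

d(x, mu) = √(0.5854) ≈ 0.7651


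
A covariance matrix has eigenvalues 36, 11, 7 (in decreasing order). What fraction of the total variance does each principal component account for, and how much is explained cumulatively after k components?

Step 1 — total variance = trace(Sigma) = Σ λ_i = 36 + 11 + 7 = 54.

Step 2 — fraction explained by component i = λ_i / Σ λ:
  PC1: 36/54 = 0.6667
  PC2: 11/54 = 0.2037
  PC3: 7/54 = 0.1296

Step 3 — cumulative fraction after k components = (λ_1 + ... + λ_k) / Σ λ:
  k = 1: 36/54 = 0.6667
  k = 2: (36 + 11)/54 = 47/54 = 0.8704
  k = 3: (36 + 11 + 7)/54 = 54/54 = 1

Summary (fraction, with percent):

explained: PC1 0.6667 (66.67%), PC2 0.2037 (20.37%), PC3 0.1296 (12.96%);  cumulative: 0.6667, 0.8704, 1


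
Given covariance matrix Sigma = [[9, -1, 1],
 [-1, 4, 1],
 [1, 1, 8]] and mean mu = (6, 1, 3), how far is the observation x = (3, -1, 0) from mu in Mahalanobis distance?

Step 1 — centre the observation: (x - mu) = (-3, -2, -3).

Step 2 — invert Sigma (cofactor / det for 3×3, or solve directly):
  Sigma^{-1} = [[0.117, 0.034, -0.0189],
 [0.034, 0.2679, -0.0377],
 [-0.0189, -0.0377, 0.1321]].

Step 3 — form the quadratic (x - mu)^T · Sigma^{-1} · (x - mu):
  Sigma^{-1} · (x - mu) = (-0.3623, -0.5245, -0.2642).
  (x - mu)^T · [Sigma^{-1} · (x - mu)] = (-3)·(-0.3623) + (-2)·(-0.5245) + (-3)·(-0.2642) = 2.9283.

Step 4 — take square root: d = √(2.9283) ≈ 1.7112.

d(x, mu) = √(2.9283) ≈ 1.7112


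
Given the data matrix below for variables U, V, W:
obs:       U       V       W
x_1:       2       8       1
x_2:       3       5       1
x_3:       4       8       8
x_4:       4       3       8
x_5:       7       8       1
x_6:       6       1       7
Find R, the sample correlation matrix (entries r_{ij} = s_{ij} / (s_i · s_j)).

Step 1 — column means:
  mean(U) = (2 + 3 + 4 + 4 + 7 + 6) / 6 = 26/6 = 4.3333
  mean(V) = (8 + 5 + 8 + 3 + 8 + 1) / 6 = 33/6 = 5.5
  mean(W) = (1 + 1 + 8 + 8 + 1 + 7) / 6 = 26/6 = 4.3333

Step 2 — sample variances and covariances s[i,j] = (1/(n-1)) · Σ_k (x_{k,i} - mean_i) · (x_{k,j} - mean_j), with n-1 = 5:
  s[U,U] = ((-2.3333)·(-2.3333) + (-1.3333)·(-1.3333) + (-0.3333)·(-0.3333) + (-0.3333)·(-0.3333) + (2.6667)·(2.6667) + (1.6667)·(1.6667)) / 5 = 17.3333/5 = 3.4667
  s[U,V] = ((-2.3333)·(2.5) + (-1.3333)·(-0.5) + (-0.3333)·(2.5) + (-0.3333)·(-2.5) + (2.6667)·(2.5) + (1.6667)·(-4.5)) / 5 = -6/5 = -1.2
  s[U,W] = ((-2.3333)·(-3.3333) + (-1.3333)·(-3.3333) + (-0.3333)·(3.6667) + (-0.3333)·(3.6667) + (2.6667)·(-3.3333) + (1.6667)·(2.6667)) / 5 = 5.3333/5 = 1.0667
  s[V,V] = ((2.5)·(2.5) + (-0.5)·(-0.5) + (2.5)·(2.5) + (-2.5)·(-2.5) + (2.5)·(2.5) + (-4.5)·(-4.5)) / 5 = 45.5/5 = 9.1
  s[V,W] = ((2.5)·(-3.3333) + (-0.5)·(-3.3333) + (2.5)·(3.6667) + (-2.5)·(3.6667) + (2.5)·(-3.3333) + (-4.5)·(2.6667)) / 5 = -27/5 = -5.4
  s[W,W] = ((-3.3333)·(-3.3333) + (-3.3333)·(-3.3333) + (3.6667)·(3.6667) + (3.6667)·(3.6667) + (-3.3333)·(-3.3333) + (2.6667)·(2.6667)) / 5 = 67.3333/5 = 13.4667
  Sample standard deviations s_i = √(s[i,i]):
  s(U) = √(3.4667) = 1.8619
  s(V) = √(9.1) = 3.0166
  s(W) = √(13.4667) = 3.6697

Step 3 — r_{ij} = s_{ij} / (s_i · s_j):
  r[U,U] = 1 (diagonal).
  r[U,V] = -1.2 / (1.8619 · 3.0166) = -1.2 / 5.6166 = -0.2137
  r[U,W] = 1.0667 / (1.8619 · 3.6697) = 1.0667 / 6.8326 = 0.1561
  r[V,V] = 1 (diagonal).
  r[V,W] = -5.4 / (3.0166 · 3.6697) = -5.4 / 11.0701 = -0.4878
  r[W,W] = 1 (diagonal).

R is symmetric with unit diagonal. Assembling:

R = [[1, -0.2137, 0.1561],
 [-0.2137, 1, -0.4878],
 [0.1561, -0.4878, 1]]


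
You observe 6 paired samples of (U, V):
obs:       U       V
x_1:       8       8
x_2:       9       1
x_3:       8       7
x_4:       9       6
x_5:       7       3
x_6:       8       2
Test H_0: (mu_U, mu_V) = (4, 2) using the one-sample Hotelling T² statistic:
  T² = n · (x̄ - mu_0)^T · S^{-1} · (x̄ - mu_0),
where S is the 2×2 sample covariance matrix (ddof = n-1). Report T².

Step 1 — sample mean vector:
  mean(U) = (8 + 9 + 8 + 9 + 7 + 8) / 6 = 49/6 = 8.1667
  mean(V) = (8 + 1 + 7 + 6 + 3 + 2) / 6 = 27/6 = 4.5
  x̄ = (8.1667, 4.5),  deviation x̄ - mu_0 = (8.1667, 4.5) - (4, 2) = (4.1667, 2.5).

Step 2 — sample covariance matrix, S[i,j] = (1/(n-1)) · Σ_k (x_{k,i} - mean_i) · (x_{k,j} - mean_j), divisor n-1 = 5:
  S[U,U] = ((-0.1667)·(-0.1667) + (0.8333)·(0.8333) + (-0.1667)·(-0.1667) + (0.8333)·(0.8333) + (-1.1667)·(-1.1667) + (-0.1667)·(-0.1667)) / 5 = 2.8333/5 = 0.5667
  S[U,V] = ((-0.1667)·(3.5) + (0.8333)·(-3.5) + (-0.1667)·(2.5) + (0.8333)·(1.5) + (-1.1667)·(-1.5) + (-0.1667)·(-2.5)) / 5 = -0.5/5 = -0.1
  S[V,V] = ((3.5)·(3.5) + (-3.5)·(-3.5) + (2.5)·(2.5) + (1.5)·(1.5) + (-1.5)·(-1.5) + (-2.5)·(-2.5)) / 5 = 41.5/5 = 8.3
  S = [[0.5667, -0.1],
 [-0.1, 8.3]].

Step 3 — invert S. det(S) = 0.5667·8.3 - (-0.1)² = 4.6933.
  S^{-1} = (1/det) · [[d, -b], [-b, a]] = [[1.7685, 0.0213],
 [0.0213, 0.1207]].

Step 4 — quadratic form (x̄ - mu_0)^T · S^{-1} · (x̄ - mu_0):
  S^{-1} · (x̄ - mu_0) = (7.4219, 0.3906),
  (x̄ - mu_0)^T · [...] = (4.1667)·(7.4219) + (2.5)·(0.3906) = 31.901.

Step 5 — scale by n: T² = 6 · 31.901 = 191.4062.

T² ≈ 191.4062


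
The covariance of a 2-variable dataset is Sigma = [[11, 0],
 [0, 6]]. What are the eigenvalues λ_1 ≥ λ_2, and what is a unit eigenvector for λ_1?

Step 1 — characteristic polynomial of 2×2 Sigma:
  det(Sigma - λI) = λ² - trace · λ + det = 0.
  trace = 11 + 6 = 17, det = 11·6 - (0)² = 66.
Step 2 — discriminant:
  Δ = trace² - 4·det = 289 - 264 = 25.
Step 3 — eigenvalues:
  λ = (trace ± √Δ)/2 = (17 ± 5)/2,
  λ_1 = 11,  λ_2 = 6.

Step 4 — unit eigenvector for λ_1: Sigma is diagonal, so its eigenvectors are the coordinate axes. λ_1 = 11 is the diagonal entry on the first coordinate axis, hence
  v_1 = (1, 0) (||v_1|| = 1).

λ_1 = 11,  λ_2 = 6;  v_1 ≈ (1, 0)


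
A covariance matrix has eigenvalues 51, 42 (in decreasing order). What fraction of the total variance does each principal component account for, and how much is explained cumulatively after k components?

Step 1 — total variance = trace(Sigma) = Σ λ_i = 51 + 42 = 93.

Step 2 — fraction explained by component i = λ_i / Σ λ:
  PC1: 51/93 = 0.5484
  PC2: 42/93 = 0.4516

Step 3 — cumulative fraction after k components = (λ_1 + ... + λ_k) / Σ λ:
  k = 1: 51/93 = 0.5484
  k = 2: (51 + 42)/93 = 93/93 = 1

Summary (fraction, with percent):

explained: PC1 0.5484 (54.84%), PC2 0.4516 (45.16%);  cumulative: 0.5484, 1


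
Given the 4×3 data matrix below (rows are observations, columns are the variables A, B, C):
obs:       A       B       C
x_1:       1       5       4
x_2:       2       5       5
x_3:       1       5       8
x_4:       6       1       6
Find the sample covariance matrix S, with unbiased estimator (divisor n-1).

Step 1 — column means:
  mean(A) = (1 + 2 + 1 + 6) / 4 = 10/4 = 2.5
  mean(B) = (5 + 5 + 5 + 1) / 4 = 16/4 = 4
  mean(C) = (4 + 5 + 8 + 6) / 4 = 23/4 = 5.75

Step 2 — sample covariance S[i,j] = (1/(n-1)) · Σ_k (x_{k,i} - mean_i) · (x_{k,j} - mean_j), with n-1 = 3.
  S[A,A] = ((-1.5)·(-1.5) + (-0.5)·(-0.5) + (-1.5)·(-1.5) + (3.5)·(3.5)) / 3 = 17/3 = 5.6667
  S[A,B] = ((-1.5)·(1) + (-0.5)·(1) + (-1.5)·(1) + (3.5)·(-3)) / 3 = -14/3 = -4.6667
  S[A,C] = ((-1.5)·(-1.75) + (-0.5)·(-0.75) + (-1.5)·(2.25) + (3.5)·(0.25)) / 3 = 0.5/3 = 0.1667
  S[B,B] = ((1)·(1) + (1)·(1) + (1)·(1) + (-3)·(-3)) / 3 = 12/3 = 4
  S[B,C] = ((1)·(-1.75) + (1)·(-0.75) + (1)·(2.25) + (-3)·(0.25)) / 3 = -1/3 = -0.3333
  S[C,C] = ((-1.75)·(-1.75) + (-0.75)·(-0.75) + (2.25)·(2.25) + (0.25)·(0.25)) / 3 = 8.75/3 = 2.9167

S is symmetric (S[j,i] = S[i,j]). Assembling:

S = [[5.6667, -4.6667, 0.1667],
 [-4.6667, 4, -0.3333],
 [0.1667, -0.3333, 2.9167]]


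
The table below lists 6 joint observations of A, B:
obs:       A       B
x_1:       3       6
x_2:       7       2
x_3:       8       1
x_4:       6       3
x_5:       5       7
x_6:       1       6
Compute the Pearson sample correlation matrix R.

Step 1 — column means:
  mean(A) = (3 + 7 + 8 + 6 + 5 + 1) / 6 = 30/6 = 5
  mean(B) = (6 + 2 + 1 + 3 + 7 + 6) / 6 = 25/6 = 4.1667

Step 2 — sample variances and covariances s[i,j] = (1/(n-1)) · Σ_k (x_{k,i} - mean_i) · (x_{k,j} - mean_j), with n-1 = 5:
  s[A,A] = ((-2)·(-2) + (2)·(2) + (3)·(3) + (1)·(1) + (0)·(0) + (-4)·(-4)) / 5 = 34/5 = 6.8
  s[A,B] = ((-2)·(1.8333) + (2)·(-2.1667) + (3)·(-3.1667) + (1)·(-1.1667) + (0)·(2.8333) + (-4)·(1.8333)) / 5 = -26/5 = -5.2
  s[B,B] = ((1.8333)·(1.8333) + (-2.1667)·(-2.1667) + (-3.1667)·(-3.1667) + (-1.1667)·(-1.1667) + (2.8333)·(2.8333) + (1.8333)·(1.8333)) / 5 = 30.8333/5 = 6.1667
  Sample standard deviations s_i = √(s[i,i]):
  s(A) = √(6.8) = 2.6077
  s(B) = √(6.1667) = 2.4833

Step 3 — r_{ij} = s_{ij} / (s_i · s_j):
  r[A,A] = 1 (diagonal).
  r[A,B] = -5.2 / (2.6077 · 2.4833) = -5.2 / 6.4756 = -0.803
  r[B,B] = 1 (diagonal).

R is symmetric with unit diagonal. Assembling:

R = [[1, -0.803],
 [-0.803, 1]]


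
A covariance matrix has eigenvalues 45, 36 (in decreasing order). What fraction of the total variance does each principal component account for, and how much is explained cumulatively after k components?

Step 1 — total variance = trace(Sigma) = Σ λ_i = 45 + 36 = 81.

Step 2 — fraction explained by component i = λ_i / Σ λ:
  PC1: 45/81 = 0.5556
  PC2: 36/81 = 0.4444

Step 3 — cumulative fraction after k components = (λ_1 + ... + λ_k) / Σ λ:
  k = 1: 45/81 = 0.5556
  k = 2: (45 + 36)/81 = 81/81 = 1

Summary (fraction, with percent):

explained: PC1 0.5556 (55.56%), PC2 0.4444 (44.44%);  cumulative: 0.5556, 1


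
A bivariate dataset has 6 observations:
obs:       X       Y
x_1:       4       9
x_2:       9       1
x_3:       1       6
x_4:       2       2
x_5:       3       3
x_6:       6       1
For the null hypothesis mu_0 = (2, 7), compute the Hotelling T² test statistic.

Step 1 — sample mean vector:
  mean(X) = (4 + 9 + 1 + 2 + 3 + 6) / 6 = 25/6 = 4.1667
  mean(Y) = (9 + 1 + 6 + 2 + 3 + 1) / 6 = 22/6 = 3.6667
  x̄ = (4.1667, 3.6667),  deviation x̄ - mu_0 = (4.1667, 3.6667) - (2, 7) = (2.1667, -3.3333).

Step 2 — sample covariance matrix, S[i,j] = (1/(n-1)) · Σ_k (x_{k,i} - mean_i) · (x_{k,j} - mean_j), divisor n-1 = 5:
  S[X,X] = ((-0.1667)·(-0.1667) + (4.8333)·(4.8333) + (-3.1667)·(-3.1667) + (-2.1667)·(-2.1667) + (-1.1667)·(-1.1667) + (1.8333)·(1.8333)) / 5 = 42.8333/5 = 8.5667
  S[X,Y] = ((-0.1667)·(5.3333) + (4.8333)·(-2.6667) + (-3.1667)·(2.3333) + (-2.1667)·(-1.6667) + (-1.1667)·(-0.6667) + (1.8333)·(-2.6667)) / 5 = -21.6667/5 = -4.3333
  S[Y,Y] = ((5.3333)·(5.3333) + (-2.6667)·(-2.6667) + (2.3333)·(2.3333) + (-1.6667)·(-1.6667) + (-0.6667)·(-0.6667) + (-2.6667)·(-2.6667)) / 5 = 51.3333/5 = 10.2667
  S = [[8.5667, -4.3333],
 [-4.3333, 10.2667]].

Step 3 — invert S. det(S) = 8.5667·10.2667 - (-4.3333)² = 69.1733.
  S^{-1} = (1/det) · [[d, -b], [-b, a]] = [[0.1484, 0.0626],
 [0.0626, 0.1238]].

Step 4 — quadratic form (x̄ - mu_0)^T · S^{-1} · (x̄ - mu_0):
  S^{-1} · (x̄ - mu_0) = (0.1128, -0.2771),
  (x̄ - mu_0)^T · [...] = (2.1667)·(0.1128) + (-3.3333)·(-0.2771) = 1.1679.

Step 5 — scale by n: T² = 6 · 1.1679 = 7.0075.

T² ≈ 7.0075


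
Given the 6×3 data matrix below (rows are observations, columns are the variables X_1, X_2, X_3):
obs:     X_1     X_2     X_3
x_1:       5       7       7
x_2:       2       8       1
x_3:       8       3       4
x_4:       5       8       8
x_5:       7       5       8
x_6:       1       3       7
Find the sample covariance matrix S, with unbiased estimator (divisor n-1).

Step 1 — column means:
  mean(X_1) = (5 + 2 + 8 + 5 + 7 + 1) / 6 = 28/6 = 4.6667
  mean(X_2) = (7 + 8 + 3 + 8 + 5 + 3) / 6 = 34/6 = 5.6667
  mean(X_3) = (7 + 1 + 4 + 8 + 8 + 7) / 6 = 35/6 = 5.8333

Step 2 — sample covariance S[i,j] = (1/(n-1)) · Σ_k (x_{k,i} - mean_i) · (x_{k,j} - mean_j), with n-1 = 5.
  S[X_1,X_1] = ((0.3333)·(0.3333) + (-2.6667)·(-2.6667) + (3.3333)·(3.3333) + (0.3333)·(0.3333) + (2.3333)·(2.3333) + (-3.6667)·(-3.6667)) / 5 = 37.3333/5 = 7.4667
  S[X_1,X_2] = ((0.3333)·(1.3333) + (-2.6667)·(2.3333) + (3.3333)·(-2.6667) + (0.3333)·(2.3333) + (2.3333)·(-0.6667) + (-3.6667)·(-2.6667)) / 5 = -5.6667/5 = -1.1333
  S[X_1,X_3] = ((0.3333)·(1.1667) + (-2.6667)·(-4.8333) + (3.3333)·(-1.8333) + (0.3333)·(2.1667) + (2.3333)·(2.1667) + (-3.6667)·(1.1667)) / 5 = 8.6667/5 = 1.7333
  S[X_2,X_2] = ((1.3333)·(1.3333) + (2.3333)·(2.3333) + (-2.6667)·(-2.6667) + (2.3333)·(2.3333) + (-0.6667)·(-0.6667) + (-2.6667)·(-2.6667)) / 5 = 27.3333/5 = 5.4667
  S[X_2,X_3] = ((1.3333)·(1.1667) + (2.3333)·(-4.8333) + (-2.6667)·(-1.8333) + (2.3333)·(2.1667) + (-0.6667)·(2.1667) + (-2.6667)·(1.1667)) / 5 = -4.3333/5 = -0.8667
  S[X_3,X_3] = ((1.1667)·(1.1667) + (-4.8333)·(-4.8333) + (-1.8333)·(-1.8333) + (2.1667)·(2.1667) + (2.1667)·(2.1667) + (1.1667)·(1.1667)) / 5 = 38.8333/5 = 7.7667

S is symmetric (S[j,i] = S[i,j]). Assembling:

S = [[7.4667, -1.1333, 1.7333],
 [-1.1333, 5.4667, -0.8667],
 [1.7333, -0.8667, 7.7667]]


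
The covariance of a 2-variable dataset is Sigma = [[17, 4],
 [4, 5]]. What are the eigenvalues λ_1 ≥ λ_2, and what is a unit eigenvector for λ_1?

Step 1 — characteristic polynomial of 2×2 Sigma:
  det(Sigma - λI) = λ² - trace · λ + det = 0.
  trace = 17 + 5 = 22, det = 17·5 - (4)² = 69.
Step 2 — discriminant:
  Δ = trace² - 4·det = 484 - 276 = 208.
Step 3 — eigenvalues:
  λ = (trace ± √Δ)/2 = (22 ± 14.4222)/2,
  λ_1 = 18.2111,  λ_2 = 3.7889.

Step 4 — unit eigenvector for λ_1: solve (Sigma - λ_1 I)v = 0. First row:
  (17 - 18.2111)·v_x + (4)·v_y = 0, i.e. (-1.2111)·v_x + (4)·v_y = 0,
  so v ∝ (b, λ_1 - a) = (4, 1.2111) = u.
  ||u|| = √((4)² + (1.2111)²) = √(17.4668) ≈ 4.1793,
  v_1 = u/||u|| ≈ (0.9571, 0.2898) (||v_1|| = 1).

λ_1 = 18.2111,  λ_2 = 3.7889;  v_1 ≈ (0.9571, 0.2898)


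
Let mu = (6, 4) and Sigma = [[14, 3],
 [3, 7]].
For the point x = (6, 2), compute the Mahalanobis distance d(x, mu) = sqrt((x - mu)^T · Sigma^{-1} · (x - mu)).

Step 1 — centre the observation: (x - mu) = (0, -2).

Step 2 — invert Sigma. det(Sigma) = 14·7 - (3)² = 89.
  Sigma^{-1} = (1/det) · [[d, -b], [-b, a]] = [[0.0787, -0.0337],
 [-0.0337, 0.1573]].

Step 3 — form the quadratic (x - mu)^T · Sigma^{-1} · (x - mu):
  Sigma^{-1} · (x - mu) = (0.0674, -0.3146).
  (x - mu)^T · [Sigma^{-1} · (x - mu)] = (0)·(0.0674) + (-2)·(-0.3146) = 0.6292.

Step 4 — take square root: d = √(0.6292) ≈ 0.7932.

d(x, mu) = √(0.6292) ≈ 0.7932


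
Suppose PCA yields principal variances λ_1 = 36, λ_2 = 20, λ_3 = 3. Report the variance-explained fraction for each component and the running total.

Step 1 — total variance = trace(Sigma) = Σ λ_i = 36 + 20 + 3 = 59.

Step 2 — fraction explained by component i = λ_i / Σ λ:
  PC1: 36/59 = 0.6102
  PC2: 20/59 = 0.339
  PC3: 3/59 = 0.0508

Step 3 — cumulative fraction after k components = (λ_1 + ... + λ_k) / Σ λ:
  k = 1: 36/59 = 0.6102
  k = 2: (36 + 20)/59 = 56/59 = 0.9492
  k = 3: (36 + 20 + 3)/59 = 59/59 = 1

Summary (fraction, with percent):

explained: PC1 0.6102 (61.02%), PC2 0.339 (33.9%), PC3 0.0508 (5.08%);  cumulative: 0.6102, 0.9492, 1


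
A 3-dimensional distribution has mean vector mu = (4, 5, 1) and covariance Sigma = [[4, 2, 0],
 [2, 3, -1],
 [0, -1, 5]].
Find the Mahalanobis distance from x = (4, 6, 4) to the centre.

Step 1 — centre the observation: (x - mu) = (0, 1, 3).

Step 2 — invert Sigma (cofactor / det for 3×3, or solve directly):
  Sigma^{-1} = [[0.3889, -0.2778, -0.0556],
 [-0.2778, 0.5556, 0.1111],
 [-0.0556, 0.1111, 0.2222]].

Step 3 — form the quadratic (x - mu)^T · Sigma^{-1} · (x - mu):
  Sigma^{-1} · (x - mu) = (-0.4444, 0.8889, 0.7778).
  (x - mu)^T · [Sigma^{-1} · (x - mu)] = (0)·(-0.4444) + (1)·(0.8889) + (3)·(0.7778) = 3.2222.

Step 4 — take square root: d = √(3.2222) ≈ 1.7951.

d(x, mu) = √(3.2222) ≈ 1.7951


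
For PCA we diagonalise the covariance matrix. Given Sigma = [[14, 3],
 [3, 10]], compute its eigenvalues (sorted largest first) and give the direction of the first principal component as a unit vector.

Step 1 — characteristic polynomial of 2×2 Sigma:
  det(Sigma - λI) = λ² - trace · λ + det = 0.
  trace = 14 + 10 = 24, det = 14·10 - (3)² = 131.
Step 2 — discriminant:
  Δ = trace² - 4·det = 576 - 524 = 52.
Step 3 — eigenvalues:
  λ = (trace ± √Δ)/2 = (24 ± 7.2111)/2,
  λ_1 = 15.6056,  λ_2 = 8.3944.

Step 4 — unit eigenvector for λ_1: solve (Sigma - λ_1 I)v = 0. First row:
  (14 - 15.6056)·v_x + (3)·v_y = 0, i.e. (-1.6056)·v_x + (3)·v_y = 0,
  so v ∝ (b, λ_1 - a) = (3, 1.6056) = u.
  ||u|| = √((3)² + (1.6056)²) = √(11.5778) ≈ 3.4026,
  v_1 = u/||u|| ≈ (0.8817, 0.4719) (||v_1|| = 1).

λ_1 = 15.6056,  λ_2 = 8.3944;  v_1 ≈ (0.8817, 0.4719)


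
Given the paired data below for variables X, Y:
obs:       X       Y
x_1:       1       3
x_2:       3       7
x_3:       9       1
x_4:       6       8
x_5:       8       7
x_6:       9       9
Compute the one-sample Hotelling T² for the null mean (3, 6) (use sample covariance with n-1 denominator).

Step 1 — sample mean vector:
  mean(X) = (1 + 3 + 9 + 6 + 8 + 9) / 6 = 36/6 = 6
  mean(Y) = (3 + 7 + 1 + 8 + 7 + 9) / 6 = 35/6 = 5.8333
  x̄ = (6, 5.8333),  deviation x̄ - mu_0 = (6, 5.8333) - (3, 6) = (3, -0.1667).

Step 2 — sample covariance matrix, S[i,j] = (1/(n-1)) · Σ_k (x_{k,i} - mean_i) · (x_{k,j} - mean_j), divisor n-1 = 5:
  S[X,X] = ((-5)·(-5) + (-3)·(-3) + (3)·(3) + (0)·(0) + (2)·(2) + (3)·(3)) / 5 = 56/5 = 11.2
  S[X,Y] = ((-5)·(-2.8333) + (-3)·(1.1667) + (3)·(-4.8333) + (0)·(2.1667) + (2)·(1.1667) + (3)·(3.1667)) / 5 = 8/5 = 1.6
  S[Y,Y] = ((-2.8333)·(-2.8333) + (1.1667)·(1.1667) + (-4.8333)·(-4.8333) + (2.1667)·(2.1667) + (1.1667)·(1.1667) + (3.1667)·(3.1667)) / 5 = 48.8333/5 = 9.7667
  S = [[11.2, 1.6],
 [1.6, 9.7667]].

Step 3 — invert S. det(S) = 11.2·9.7667 - (1.6)² = 106.8267.
  S^{-1} = (1/det) · [[d, -b], [-b, a]] = [[0.0914, -0.015],
 [-0.015, 0.1048]].

Step 4 — quadratic form (x̄ - mu_0)^T · S^{-1} · (x̄ - mu_0):
  S^{-1} · (x̄ - mu_0) = (0.2768, -0.0624),
  (x̄ - mu_0)^T · [...] = (3)·(0.2768) + (-0.1667)·(-0.0624) = 0.8407.

Step 5 — scale by n: T² = 6 · 0.8407 = 5.0443.

T² ≈ 5.0443


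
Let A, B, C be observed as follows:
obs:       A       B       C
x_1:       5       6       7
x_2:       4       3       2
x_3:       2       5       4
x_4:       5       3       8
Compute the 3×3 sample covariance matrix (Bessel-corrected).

Step 1 — column means:
  mean(A) = (5 + 4 + 2 + 5) / 4 = 16/4 = 4
  mean(B) = (6 + 3 + 5 + 3) / 4 = 17/4 = 4.25
  mean(C) = (7 + 2 + 4 + 8) / 4 = 21/4 = 5.25

Step 2 — sample covariance S[i,j] = (1/(n-1)) · Σ_k (x_{k,i} - mean_i) · (x_{k,j} - mean_j), with n-1 = 3.
  S[A,A] = ((1)·(1) + (0)·(0) + (-2)·(-2) + (1)·(1)) / 3 = 6/3 = 2
  S[A,B] = ((1)·(1.75) + (0)·(-1.25) + (-2)·(0.75) + (1)·(-1.25)) / 3 = -1/3 = -0.3333
  S[A,C] = ((1)·(1.75) + (0)·(-3.25) + (-2)·(-1.25) + (1)·(2.75)) / 3 = 7/3 = 2.3333
  S[B,B] = ((1.75)·(1.75) + (-1.25)·(-1.25) + (0.75)·(0.75) + (-1.25)·(-1.25)) / 3 = 6.75/3 = 2.25
  S[B,C] = ((1.75)·(1.75) + (-1.25)·(-3.25) + (0.75)·(-1.25) + (-1.25)·(2.75)) / 3 = 2.75/3 = 0.9167
  S[C,C] = ((1.75)·(1.75) + (-3.25)·(-3.25) + (-1.25)·(-1.25) + (2.75)·(2.75)) / 3 = 22.75/3 = 7.5833

S is symmetric (S[j,i] = S[i,j]). Assembling:

S = [[2, -0.3333, 2.3333],
 [-0.3333, 2.25, 0.9167],
 [2.3333, 0.9167, 7.5833]]


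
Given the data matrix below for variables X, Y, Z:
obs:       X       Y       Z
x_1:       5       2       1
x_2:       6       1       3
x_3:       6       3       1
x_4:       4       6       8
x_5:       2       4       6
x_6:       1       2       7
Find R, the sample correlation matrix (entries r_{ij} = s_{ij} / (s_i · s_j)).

Step 1 — column means:
  mean(X) = (5 + 6 + 6 + 4 + 2 + 1) / 6 = 24/6 = 4
  mean(Y) = (2 + 1 + 3 + 6 + 4 + 2) / 6 = 18/6 = 3
  mean(Z) = (1 + 3 + 1 + 8 + 6 + 7) / 6 = 26/6 = 4.3333

Step 2 — sample variances and covariances s[i,j] = (1/(n-1)) · Σ_k (x_{k,i} - mean_i) · (x_{k,j} - mean_j), with n-1 = 5:
  s[X,X] = ((1)·(1) + (2)·(2) + (2)·(2) + (0)·(0) + (-2)·(-2) + (-3)·(-3)) / 5 = 22/5 = 4.4
  s[X,Y] = ((1)·(-1) + (2)·(-2) + (2)·(0) + (0)·(3) + (-2)·(1) + (-3)·(-1)) / 5 = -4/5 = -0.8
  s[X,Z] = ((1)·(-3.3333) + (2)·(-1.3333) + (2)·(-3.3333) + (0)·(3.6667) + (-2)·(1.6667) + (-3)·(2.6667)) / 5 = -24/5 = -4.8
  s[Y,Y] = ((-1)·(-1) + (-2)·(-2) + (0)·(0) + (3)·(3) + (1)·(1) + (-1)·(-1)) / 5 = 16/5 = 3.2
  s[Y,Z] = ((-1)·(-3.3333) + (-2)·(-1.3333) + (0)·(-3.3333) + (3)·(3.6667) + (1)·(1.6667) + (-1)·(2.6667)) / 5 = 16/5 = 3.2
  s[Z,Z] = ((-3.3333)·(-3.3333) + (-1.3333)·(-1.3333) + (-3.3333)·(-3.3333) + (3.6667)·(3.6667) + (1.6667)·(1.6667) + (2.6667)·(2.6667)) / 5 = 47.3333/5 = 9.4667
  Sample standard deviations s_i = √(s[i,i]):
  s(X) = √(4.4) = 2.0976
  s(Y) = √(3.2) = 1.7889
  s(Z) = √(9.4667) = 3.0768

Step 3 — r_{ij} = s_{ij} / (s_i · s_j):
  r[X,X] = 1 (diagonal).
  r[X,Y] = -0.8 / (2.0976 · 1.7889) = -0.8 / 3.7523 = -0.2132
  r[X,Z] = -4.8 / (2.0976 · 3.0768) = -4.8 / 6.4539 = -0.7437
  r[Y,Y] = 1 (diagonal).
  r[Y,Z] = 3.2 / (1.7889 · 3.0768) = 3.2 / 5.5039 = 0.5814
  r[Z,Z] = 1 (diagonal).

R is symmetric with unit diagonal. Assembling:

R = [[1, -0.2132, -0.7437],
 [-0.2132, 1, 0.5814],
 [-0.7437, 0.5814, 1]]


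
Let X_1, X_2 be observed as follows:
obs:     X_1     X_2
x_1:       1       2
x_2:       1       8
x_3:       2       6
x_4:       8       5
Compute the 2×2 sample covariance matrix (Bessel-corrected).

Step 1 — column means:
  mean(X_1) = (1 + 1 + 2 + 8) / 4 = 12/4 = 3
  mean(X_2) = (2 + 8 + 6 + 5) / 4 = 21/4 = 5.25

Step 2 — sample covariance S[i,j] = (1/(n-1)) · Σ_k (x_{k,i} - mean_i) · (x_{k,j} - mean_j), with n-1 = 3.
  S[X_1,X_1] = ((-2)·(-2) + (-2)·(-2) + (-1)·(-1) + (5)·(5)) / 3 = 34/3 = 11.3333
  S[X_1,X_2] = ((-2)·(-3.25) + (-2)·(2.75) + (-1)·(0.75) + (5)·(-0.25)) / 3 = -1/3 = -0.3333
  S[X_2,X_2] = ((-3.25)·(-3.25) + (2.75)·(2.75) + (0.75)·(0.75) + (-0.25)·(-0.25)) / 3 = 18.75/3 = 6.25

S is symmetric (S[j,i] = S[i,j]). Assembling:

S = [[11.3333, -0.3333],
 [-0.3333, 6.25]]


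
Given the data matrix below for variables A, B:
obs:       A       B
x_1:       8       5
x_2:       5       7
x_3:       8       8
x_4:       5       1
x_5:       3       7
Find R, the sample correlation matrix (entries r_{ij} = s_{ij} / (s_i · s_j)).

Step 1 — column means:
  mean(A) = (8 + 5 + 8 + 5 + 3) / 5 = 29/5 = 5.8
  mean(B) = (5 + 7 + 8 + 1 + 7) / 5 = 28/5 = 5.6

Step 2 — sample variances and covariances s[i,j] = (1/(n-1)) · Σ_k (x_{k,i} - mean_i) · (x_{k,j} - mean_j), with n-1 = 4:
  s[A,A] = ((2.2)·(2.2) + (-0.8)·(-0.8) + (2.2)·(2.2) + (-0.8)·(-0.8) + (-2.8)·(-2.8)) / 4 = 18.8/4 = 4.7
  s[A,B] = ((2.2)·(-0.6) + (-0.8)·(1.4) + (2.2)·(2.4) + (-0.8)·(-4.6) + (-2.8)·(1.4)) / 4 = 2.6/4 = 0.65
  s[B,B] = ((-0.6)·(-0.6) + (1.4)·(1.4) + (2.4)·(2.4) + (-4.6)·(-4.6) + (1.4)·(1.4)) / 4 = 31.2/4 = 7.8
  Sample standard deviations s_i = √(s[i,i]):
  s(A) = √(4.7) = 2.1679
  s(B) = √(7.8) = 2.7928

Step 3 — r_{ij} = s_{ij} / (s_i · s_j):
  r[A,A] = 1 (diagonal).
  r[A,B] = 0.65 / (2.1679 · 2.7928) = 0.65 / 6.0548 = 0.1074
  r[B,B] = 1 (diagonal).

R is symmetric with unit diagonal. Assembling:

R = [[1, 0.1074],
 [0.1074, 1]]


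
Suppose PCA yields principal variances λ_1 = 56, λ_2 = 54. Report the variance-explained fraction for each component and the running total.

Step 1 — total variance = trace(Sigma) = Σ λ_i = 56 + 54 = 110.

Step 2 — fraction explained by component i = λ_i / Σ λ:
  PC1: 56/110 = 0.5091
  PC2: 54/110 = 0.4909

Step 3 — cumulative fraction after k components = (λ_1 + ... + λ_k) / Σ λ:
  k = 1: 56/110 = 0.5091
  k = 2: (56 + 54)/110 = 110/110 = 1

Summary (fraction, with percent):

explained: PC1 0.5091 (50.91%), PC2 0.4909 (49.09%);  cumulative: 0.5091, 1


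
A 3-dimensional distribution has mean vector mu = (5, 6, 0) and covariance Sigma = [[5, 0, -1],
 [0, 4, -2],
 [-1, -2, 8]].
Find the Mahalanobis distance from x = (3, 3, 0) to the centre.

Step 1 — centre the observation: (x - mu) = (-2, -3, 0).

Step 2 — invert Sigma (cofactor / det for 3×3, or solve directly):
  Sigma^{-1} = [[0.2059, 0.0147, 0.0294],
 [0.0147, 0.2868, 0.0735],
 [0.0294, 0.0735, 0.1471]].

Step 3 — form the quadratic (x - mu)^T · Sigma^{-1} · (x - mu):
  Sigma^{-1} · (x - mu) = (-0.4559, -0.8897, -0.2794).
  (x - mu)^T · [Sigma^{-1} · (x - mu)] = (-2)·(-0.4559) + (-3)·(-0.8897) + (0)·(-0.2794) = 3.5809.

Step 4 — take square root: d = √(3.5809) ≈ 1.8923.

d(x, mu) = √(3.5809) ≈ 1.8923


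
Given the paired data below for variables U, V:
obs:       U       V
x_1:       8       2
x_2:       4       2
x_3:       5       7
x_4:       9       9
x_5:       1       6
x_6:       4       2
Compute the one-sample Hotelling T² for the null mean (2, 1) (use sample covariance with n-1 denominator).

Step 1 — sample mean vector:
  mean(U) = (8 + 4 + 5 + 9 + 1 + 4) / 6 = 31/6 = 5.1667
  mean(V) = (2 + 2 + 7 + 9 + 6 + 2) / 6 = 28/6 = 4.6667
  x̄ = (5.1667, 4.6667),  deviation x̄ - mu_0 = (5.1667, 4.6667) - (2, 1) = (3.1667, 3.6667).

Step 2 — sample covariance matrix, S[i,j] = (1/(n-1)) · Σ_k (x_{k,i} - mean_i) · (x_{k,j} - mean_j), divisor n-1 = 5:
  S[U,U] = ((2.8333)·(2.8333) + (-1.1667)·(-1.1667) + (-0.1667)·(-0.1667) + (3.8333)·(3.8333) + (-4.1667)·(-4.1667) + (-1.1667)·(-1.1667)) / 5 = 42.8333/5 = 8.5667
  S[U,V] = ((2.8333)·(-2.6667) + (-1.1667)·(-2.6667) + (-0.1667)·(2.3333) + (3.8333)·(4.3333) + (-4.1667)·(1.3333) + (-1.1667)·(-2.6667)) / 5 = 9.3333/5 = 1.8667
  S[V,V] = ((-2.6667)·(-2.6667) + (-2.6667)·(-2.6667) + (2.3333)·(2.3333) + (4.3333)·(4.3333) + (1.3333)·(1.3333) + (-2.6667)·(-2.6667)) / 5 = 47.3333/5 = 9.4667
  S = [[8.5667, 1.8667],
 [1.8667, 9.4667]].

Step 3 — invert S. det(S) = 8.5667·9.4667 - (1.8667)² = 77.6133.
  S^{-1} = (1/det) · [[d, -b], [-b, a]] = [[0.122, -0.0241],
 [-0.0241, 0.1104]].

Step 4 — quadratic form (x̄ - mu_0)^T · S^{-1} · (x̄ - mu_0):
  S^{-1} · (x̄ - mu_0) = (0.2981, 0.3286),
  (x̄ - mu_0)^T · [...] = (3.1667)·(0.2981) + (3.6667)·(0.3286) = 2.1485.

Step 5 — scale by n: T² = 6 · 2.1485 = 12.8913.

T² ≈ 12.8913


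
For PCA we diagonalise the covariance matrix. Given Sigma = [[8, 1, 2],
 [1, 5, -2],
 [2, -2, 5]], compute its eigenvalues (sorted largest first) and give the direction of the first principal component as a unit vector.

Step 1 — characteristic polynomial p(λ) = det(λI - Sigma) = λ³ - tr·λ² + c_1·λ - det, where tr = trace, c_1 = sum of the principal 2×2 minors, det = det(Sigma):
  tr = 8 + 5 + 5 = 18,
  c_1 = (8·5 - (1)²) + (8·5 - (2)²) + (5·5 - (-2)²) = 39 + 36 + 21 = 96,
  det = 8·(5·5 - (-2)²) - (1)·((1)·5 - (-2)·(2)) + (2)·((1)·(-2) - 5·(2)) = 8·(21) - (1)·(9) + (2)·(-12) = 135.
  So p(λ) = λ³ - 18λ² + 96λ - 135.
Step 2 — look for an integer root (rational root theorem: any rational root is an integer divisor of 135). Testing λ = 9:
  p(9) = 729 - 1458 + 864 - 135 = 0  ✓
  Dividing out (λ - 9): p(λ) = (λ - 9)(λ² - 9λ + 15).
Step 3 — remaining eigenvalues from the quadratic λ² - 9λ + 15 = 0:
  Δ = 9² - 4·15 = 81 - 60 = 21,  λ = (9 ± √21)/2 = (9 ± 4.5826)/2 ≈ 6.7913 or 2.2087.
  Sorted: λ_1 = 9,  λ_2 = 6.7913,  λ_3 = 2.2087  (check: sum = 18 = tr ✓).

Step 4 — unit eigenvector for λ_1 = 9: v spans the null space of (Sigma - λ_1 I), whose rows are
  r_1 = (-1, 1, 2),  r_2 = (1, -4, -2),  r_3 = (2, -2, -4).
  v is orthogonal to every row, so take v ∝ r_1 × r_2 = ((1)·(-2) - (2)·(-4), (2)·(1) - (-1)·(-2), (-1)·(-4) - (1)·(1)) = (6, 0, 3).
  Rescale (divide by 3): u = (2, 0, 1).
  ||u|| = √((2)² + (0)² + (1)²) = √(5) ≈ 2.2361,  v_1 = u/||u|| ≈ (0.8944, 0, 0.4472) (||v_1|| = 1).

λ_1 = 9,  λ_2 = 6.7913,  λ_3 = 2.2087;  v_1 ≈ (0.8944, 0, 0.4472)


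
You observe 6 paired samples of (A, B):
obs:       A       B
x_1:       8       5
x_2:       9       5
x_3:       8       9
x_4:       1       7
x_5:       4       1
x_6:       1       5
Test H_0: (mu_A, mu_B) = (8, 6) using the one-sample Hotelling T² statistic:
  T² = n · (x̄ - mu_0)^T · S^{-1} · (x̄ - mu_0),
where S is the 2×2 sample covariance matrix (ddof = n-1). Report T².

Step 1 — sample mean vector:
  mean(A) = (8 + 9 + 8 + 1 + 4 + 1) / 6 = 31/6 = 5.1667
  mean(B) = (5 + 5 + 9 + 7 + 1 + 5) / 6 = 32/6 = 5.3333
  x̄ = (5.1667, 5.3333),  deviation x̄ - mu_0 = (5.1667, 5.3333) - (8, 6) = (-2.8333, -0.6667).

Step 2 — sample covariance matrix, S[i,j] = (1/(n-1)) · Σ_k (x_{k,i} - mean_i) · (x_{k,j} - mean_j), divisor n-1 = 5:
  S[A,A] = ((2.8333)·(2.8333) + (3.8333)·(3.8333) + (2.8333)·(2.8333) + (-4.1667)·(-4.1667) + (-1.1667)·(-1.1667) + (-4.1667)·(-4.1667)) / 5 = 66.8333/5 = 13.3667
  S[A,B] = ((2.8333)·(-0.3333) + (3.8333)·(-0.3333) + (2.8333)·(3.6667) + (-4.1667)·(1.6667) + (-1.1667)·(-4.3333) + (-4.1667)·(-0.3333)) / 5 = 7.6667/5 = 1.5333
  S[B,B] = ((-0.3333)·(-0.3333) + (-0.3333)·(-0.3333) + (3.6667)·(3.6667) + (1.6667)·(1.6667) + (-4.3333)·(-4.3333) + (-0.3333)·(-0.3333)) / 5 = 35.3333/5 = 7.0667
  S = [[13.3667, 1.5333],
 [1.5333, 7.0667]].

Step 3 — invert S. det(S) = 13.3667·7.0667 - (1.5333)² = 92.1067.
  S^{-1} = (1/det) · [[d, -b], [-b, a]] = [[0.0767, -0.0166],
 [-0.0166, 0.1451]].

Step 4 — quadratic form (x̄ - mu_0)^T · S^{-1} · (x̄ - mu_0):
  S^{-1} · (x̄ - mu_0) = (-0.2063, -0.0496),
  (x̄ - mu_0)^T · [...] = (-2.8333)·(-0.2063) + (-0.6667)·(-0.0496) = 0.6175.

Step 5 — scale by n: T² = 6 · 0.6175 = 3.7051.

T² ≈ 3.7051


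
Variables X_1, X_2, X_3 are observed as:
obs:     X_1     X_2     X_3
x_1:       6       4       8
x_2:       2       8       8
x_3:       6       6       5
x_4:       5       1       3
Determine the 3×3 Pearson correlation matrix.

Step 1 — column means:
  mean(X_1) = (6 + 2 + 6 + 5) / 4 = 19/4 = 4.75
  mean(X_2) = (4 + 8 + 6 + 1) / 4 = 19/4 = 4.75
  mean(X_3) = (8 + 8 + 5 + 3) / 4 = 24/4 = 6

Step 2 — sample variances and covariances s[i,j] = (1/(n-1)) · Σ_k (x_{k,i} - mean_i) · (x_{k,j} - mean_j), with n-1 = 3:
  s[X_1,X_1] = ((1.25)·(1.25) + (-2.75)·(-2.75) + (1.25)·(1.25) + (0.25)·(0.25)) / 3 = 10.75/3 = 3.5833
  s[X_1,X_2] = ((1.25)·(-0.75) + (-2.75)·(3.25) + (1.25)·(1.25) + (0.25)·(-3.75)) / 3 = -9.25/3 = -3.0833
  s[X_1,X_3] = ((1.25)·(2) + (-2.75)·(2) + (1.25)·(-1) + (0.25)·(-3)) / 3 = -5/3 = -1.6667
  s[X_2,X_2] = ((-0.75)·(-0.75) + (3.25)·(3.25) + (1.25)·(1.25) + (-3.75)·(-3.75)) / 3 = 26.75/3 = 8.9167
  s[X_2,X_3] = ((-0.75)·(2) + (3.25)·(2) + (1.25)·(-1) + (-3.75)·(-3)) / 3 = 15/3 = 5
  s[X_3,X_3] = ((2)·(2) + (2)·(2) + (-1)·(-1) + (-3)·(-3)) / 3 = 18/3 = 6
  Sample standard deviations s_i = √(s[i,i]):
  s(X_1) = √(3.5833) = 1.893
  s(X_2) = √(8.9167) = 2.9861
  s(X_3) = √(6) = 2.4495

Step 3 — r_{ij} = s_{ij} / (s_i · s_j):
  r[X_1,X_1] = 1 (diagonal).
  r[X_1,X_2] = -3.0833 / (1.893 · 2.9861) = -3.0833 / 5.6526 = -0.5455
  r[X_1,X_3] = -1.6667 / (1.893 · 2.4495) = -1.6667 / 4.6368 = -0.3594
  r[X_2,X_2] = 1 (diagonal).
  r[X_2,X_3] = 5 / (2.9861 · 2.4495) = 5 / 7.3144 = 0.6836
  r[X_3,X_3] = 1 (diagonal).

R is symmetric with unit diagonal. Assembling:

R = [[1, -0.5455, -0.3594],
 [-0.5455, 1, 0.6836],
 [-0.3594, 0.6836, 1]]


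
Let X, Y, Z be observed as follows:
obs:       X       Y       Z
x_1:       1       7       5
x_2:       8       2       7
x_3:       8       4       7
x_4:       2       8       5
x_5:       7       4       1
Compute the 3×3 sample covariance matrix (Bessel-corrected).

Step 1 — column means:
  mean(X) = (1 + 8 + 8 + 2 + 7) / 5 = 26/5 = 5.2
  mean(Y) = (7 + 2 + 4 + 8 + 4) / 5 = 25/5 = 5
  mean(Z) = (5 + 7 + 7 + 5 + 1) / 5 = 25/5 = 5

Step 2 — sample covariance S[i,j] = (1/(n-1)) · Σ_k (x_{k,i} - mean_i) · (x_{k,j} - mean_j), with n-1 = 4.
  S[X,X] = ((-4.2)·(-4.2) + (2.8)·(2.8) + (2.8)·(2.8) + (-3.2)·(-3.2) + (1.8)·(1.8)) / 4 = 46.8/4 = 11.7
  S[X,Y] = ((-4.2)·(2) + (2.8)·(-3) + (2.8)·(-1) + (-3.2)·(3) + (1.8)·(-1)) / 4 = -31/4 = -7.75
  S[X,Z] = ((-4.2)·(0) + (2.8)·(2) + (2.8)·(2) + (-3.2)·(0) + (1.8)·(-4)) / 4 = 4/4 = 1
  S[Y,Y] = ((2)·(2) + (-3)·(-3) + (-1)·(-1) + (3)·(3) + (-1)·(-1)) / 4 = 24/4 = 6
  S[Y,Z] = ((2)·(0) + (-3)·(2) + (-1)·(2) + (3)·(0) + (-1)·(-4)) / 4 = -4/4 = -1
  S[Z,Z] = ((0)·(0) + (2)·(2) + (2)·(2) + (0)·(0) + (-4)·(-4)) / 4 = 24/4 = 6

S is symmetric (S[j,i] = S[i,j]). Assembling:

S = [[11.7, -7.75, 1],
 [-7.75, 6, -1],
 [1, -1, 6]]


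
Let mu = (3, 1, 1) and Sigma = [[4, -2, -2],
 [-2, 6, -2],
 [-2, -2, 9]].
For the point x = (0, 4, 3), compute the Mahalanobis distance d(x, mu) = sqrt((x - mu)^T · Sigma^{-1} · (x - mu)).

Step 1 — centre the observation: (x - mu) = (-3, 3, 2).

Step 2 — invert Sigma (cofactor / det for 3×3, or solve directly):
  Sigma^{-1} = [[0.4032, 0.1774, 0.129],
 [0.1774, 0.2581, 0.0968],
 [0.129, 0.0968, 0.1613]].

Step 3 — form the quadratic (x - mu)^T · Sigma^{-1} · (x - mu):
  Sigma^{-1} · (x - mu) = (-0.4194, 0.4355, 0.2258).
  (x - mu)^T · [Sigma^{-1} · (x - mu)] = (-3)·(-0.4194) + (3)·(0.4355) + (2)·(0.2258) = 3.0161.

Step 4 — take square root: d = √(3.0161) ≈ 1.7367.

d(x, mu) = √(3.0161) ≈ 1.7367


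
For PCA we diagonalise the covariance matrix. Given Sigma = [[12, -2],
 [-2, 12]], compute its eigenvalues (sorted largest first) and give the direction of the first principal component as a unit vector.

Step 1 — characteristic polynomial of 2×2 Sigma:
  det(Sigma - λI) = λ² - trace · λ + det = 0.
  trace = 12 + 12 = 24, det = 12·12 - (-2)² = 140.
Step 2 — discriminant:
  Δ = trace² - 4·det = 576 - 560 = 16.
Step 3 — eigenvalues:
  λ = (trace ± √Δ)/2 = (24 ± 4)/2,
  λ_1 = 14,  λ_2 = 10.

Step 4 — unit eigenvector for λ_1: solve (Sigma - λ_1 I)v = 0. First row:
  (12 - 14)·v_x + (-2)·v_y = 0, i.e. (-2)·v_x + (-2)·v_y = 0,
  so v ∝ (b, λ_1 - a) = (-2, 2); multiply by -1 so the first entry is positive: u = (2, -2).
  ||u|| = √((2)² + (-2)²) = √(8) ≈ 2.8284,
  v_1 = u/||u|| ≈ (0.7071, -0.7071) (||v_1|| = 1).

λ_1 = 14,  λ_2 = 10;  v_1 ≈ (0.7071, -0.7071)


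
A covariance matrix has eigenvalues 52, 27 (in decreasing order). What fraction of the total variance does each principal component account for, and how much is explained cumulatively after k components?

Step 1 — total variance = trace(Sigma) = Σ λ_i = 52 + 27 = 79.

Step 2 — fraction explained by component i = λ_i / Σ λ:
  PC1: 52/79 = 0.6582
  PC2: 27/79 = 0.3418

Step 3 — cumulative fraction after k components = (λ_1 + ... + λ_k) / Σ λ:
  k = 1: 52/79 = 0.6582
  k = 2: (52 + 27)/79 = 79/79 = 1

Summary (fraction, with percent):

explained: PC1 0.6582 (65.82%), PC2 0.3418 (34.18%);  cumulative: 0.6582, 1


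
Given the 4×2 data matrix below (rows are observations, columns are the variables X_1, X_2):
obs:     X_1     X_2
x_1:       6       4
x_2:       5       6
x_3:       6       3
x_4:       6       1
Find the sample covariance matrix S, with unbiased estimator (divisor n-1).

Step 1 — column means:
  mean(X_1) = (6 + 5 + 6 + 6) / 4 = 23/4 = 5.75
  mean(X_2) = (4 + 6 + 3 + 1) / 4 = 14/4 = 3.5

Step 2 — sample covariance S[i,j] = (1/(n-1)) · Σ_k (x_{k,i} - mean_i) · (x_{k,j} - mean_j), with n-1 = 3.
  S[X_1,X_1] = ((0.25)·(0.25) + (-0.75)·(-0.75) + (0.25)·(0.25) + (0.25)·(0.25)) / 3 = 0.75/3 = 0.25
  S[X_1,X_2] = ((0.25)·(0.5) + (-0.75)·(2.5) + (0.25)·(-0.5) + (0.25)·(-2.5)) / 3 = -2.5/3 = -0.8333
  S[X_2,X_2] = ((0.5)·(0.5) + (2.5)·(2.5) + (-0.5)·(-0.5) + (-2.5)·(-2.5)) / 3 = 13/3 = 4.3333

S is symmetric (S[j,i] = S[i,j]). Assembling:

S = [[0.25, -0.8333],
 [-0.8333, 4.3333]]


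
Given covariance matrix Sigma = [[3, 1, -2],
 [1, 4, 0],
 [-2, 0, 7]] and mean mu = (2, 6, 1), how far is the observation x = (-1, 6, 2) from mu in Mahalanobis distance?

Step 1 — centre the observation: (x - mu) = (-3, 0, 1).

Step 2 — invert Sigma (cofactor / det for 3×3, or solve directly):
  Sigma^{-1} = [[0.459, -0.1148, 0.1311],
 [-0.1148, 0.2787, -0.0328],
 [0.1311, -0.0328, 0.1803]].

Step 3 — form the quadratic (x - mu)^T · Sigma^{-1} · (x - mu):
  Sigma^{-1} · (x - mu) = (-1.2459, 0.3115, -0.2131).
  (x - mu)^T · [Sigma^{-1} · (x - mu)] = (-3)·(-1.2459) + (0)·(0.3115) + (1)·(-0.2131) = 3.5246.

Step 4 — take square root: d = √(3.5246) ≈ 1.8774.

d(x, mu) = √(3.5246) ≈ 1.8774


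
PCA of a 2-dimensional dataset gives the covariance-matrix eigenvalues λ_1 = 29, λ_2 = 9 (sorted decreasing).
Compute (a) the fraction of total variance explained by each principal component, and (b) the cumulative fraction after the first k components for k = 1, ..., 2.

Step 1 — total variance = trace(Sigma) = Σ λ_i = 29 + 9 = 38.

Step 2 — fraction explained by component i = λ_i / Σ λ:
  PC1: 29/38 = 0.7632
  PC2: 9/38 = 0.2368

Step 3 — cumulative fraction after k components = (λ_1 + ... + λ_k) / Σ λ:
  k = 1: 29/38 = 0.7632
  k = 2: (29 + 9)/38 = 38/38 = 1

Summary (fraction, with percent):

explained: PC1 0.7632 (76.32%), PC2 0.2368 (23.68%);  cumulative: 0.7632, 1
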